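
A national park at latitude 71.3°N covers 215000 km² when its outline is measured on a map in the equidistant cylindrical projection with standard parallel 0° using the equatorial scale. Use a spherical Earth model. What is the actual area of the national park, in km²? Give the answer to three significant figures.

68900 km²

In the plate carrée (x = Rλ, y = Rφ), meridians are true-scale (h = 1) and parallels are stretched by k = sec φ.
Areal scale = h·k = 1 × sec φ; at 71.3°, h = 1.000, k = 3.119, so h·k = 3.119.
True area = apparent / (areal scale) = 215000 / 3.119 ≈ 68900 km².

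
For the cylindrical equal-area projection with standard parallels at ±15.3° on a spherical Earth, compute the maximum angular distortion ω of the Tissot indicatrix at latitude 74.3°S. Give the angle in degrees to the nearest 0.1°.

For cylindrical equal-area with standard parallel φ₀, h = cos φ / cos φ₀ and k = cos φ₀ / cos φ, so h·k = 1.
At 74.3°: h = 0.2805, k = 3.565; principal scales a = 3.565, b = 0.2805.
sin(ω/2) = (a − b)/(a + b) = 3.284/3.845 = 0.8541, so ω = 2 arcsin(0.8541) ≈ 117.3°.

117.3°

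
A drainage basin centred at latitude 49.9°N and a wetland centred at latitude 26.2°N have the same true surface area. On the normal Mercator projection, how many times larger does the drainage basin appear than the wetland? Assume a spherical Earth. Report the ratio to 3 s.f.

1.94

Mercator is conformal with k = sec φ, so areal scale = k² = sec²φ.
At 49.9°: sec²(49.9°) = 1/0.6441² = 2.410.
At 26.2°: sec²(26.2°) = 1/0.8973² = 1.242.
Ratio = 2.410/1.242 = cos²(26.2°)/cos²(49.9°) ≈ 1.94.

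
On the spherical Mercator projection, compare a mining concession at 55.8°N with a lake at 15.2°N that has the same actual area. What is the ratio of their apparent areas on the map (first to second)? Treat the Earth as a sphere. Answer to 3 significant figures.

On Mercator, area is exaggerated by sec²φ = 1/cos²φ.
At 55.8°: sec²(55.8°) = 1/0.5621² = 3.165.
At 15.2°: sec²(15.2°) = 1/0.9650² = 1.074.
Ratio = 3.165/1.074 = cos²(15.2°)/cos²(55.8°) ≈ 2.95.

2.95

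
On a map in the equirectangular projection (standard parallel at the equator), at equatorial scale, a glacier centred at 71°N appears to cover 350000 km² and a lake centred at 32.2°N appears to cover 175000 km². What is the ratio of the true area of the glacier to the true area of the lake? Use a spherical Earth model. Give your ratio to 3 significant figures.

0.769

On the plate carrée, areal scale = h·k = 1 × sec φ, so true area = apparent × cos φ.
True area of glacier: 350000 × cos(71°) = 350000 × 0.3256 = 113900 km².
True area of lake: 175000 × cos(32.2°) = 175000 × 0.8462 = 148100 km².
Ratio = 113900 / 148100 ≈ 0.769.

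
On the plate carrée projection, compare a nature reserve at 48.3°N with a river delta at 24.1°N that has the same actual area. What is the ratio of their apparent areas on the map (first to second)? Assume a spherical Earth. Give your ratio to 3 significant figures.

1.37

In the plate carrée (x = Rλ, y = Rφ), meridians are true-scale (h = 1) and parallels are stretched by k = sec φ.
Areal scale at 48.3°: h·k = 1.000 × 1.503 = 1.503.
Areal scale at 24.1°: h·k = 1.000 × 1.095 = 1.095.
Ratio = 1.503/1.095 ≈ 1.37.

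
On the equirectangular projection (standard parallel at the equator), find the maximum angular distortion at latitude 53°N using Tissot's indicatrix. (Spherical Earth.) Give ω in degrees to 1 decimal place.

In the plate carrée (x = Rλ, y = Rφ), meridians are true-scale (h = 1) and parallels are stretched by k = sec φ.
At 53°: h = 1.000, k = 1.662; principal scales a = 1.662, b = 1.000.
sin(ω/2) = (a − b)/(a + b) = 0.6616/2.662 = 0.2486, so ω = 2 arcsin(0.2486) ≈ 28.8°.

28.8°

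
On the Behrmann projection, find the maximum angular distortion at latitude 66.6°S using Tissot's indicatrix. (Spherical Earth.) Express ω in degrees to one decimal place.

The Behrmann projection is cylindrical equal-area with φ₀ = 30°. A cylindrical equal-area projection with standard parallel φ₀ has meridian scale h = cos φ / cos φ₀ and parallel scale k = cos φ₀ / cos φ (so areas are preserved, h·k = 1).
At 66.6°: h = 0.4586, k = 2.181; principal scales a = 2.181, b = 0.4586.
sin(ω/2) = (a − b)/(a + b) = 1.722/2.639 = 0.6525, so ω = 2 arcsin(0.6525) ≈ 81.5°.

81.5°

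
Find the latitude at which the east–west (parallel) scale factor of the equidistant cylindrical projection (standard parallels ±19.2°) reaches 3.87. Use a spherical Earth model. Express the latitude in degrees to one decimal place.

In the equirectangular projection with standard parallel φ₀ = 19.2° (x = Rλ cos φ₀, y = Rφ), meridians are true-scale (h = 1) and the parallel scale is k = cos φ₀ / cos φ.
k = cos φ₀ / cos φ = 3.87  ⇒  cos φ = cos 19.2° / 3.87 = 0.2440.
φ = arccos(0.2440) ≈ 75.9°.

75.9°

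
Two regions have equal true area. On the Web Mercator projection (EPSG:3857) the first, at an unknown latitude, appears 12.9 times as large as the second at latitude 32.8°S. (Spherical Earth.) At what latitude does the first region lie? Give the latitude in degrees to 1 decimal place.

On Mercator, (apparent₁)/(apparent₂) = sec²φ₁ / sec²φ₂ when true areas are equal.
cos²φ₂ / cos²φ₁ = 12.9  ⇒  cos φ₁ = cos 32.8° / √12.9 = 0.8406/3.592 = 0.2340.
φ₁ = arccos(0.2340) ≈ 76.5°.

76.5°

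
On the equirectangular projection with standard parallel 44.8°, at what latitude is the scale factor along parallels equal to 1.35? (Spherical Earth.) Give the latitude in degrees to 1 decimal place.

With standard parallel φ₀ = 44.8°, the equirectangular projection gives x = Rλ cos φ₀, y = Rφ, so h = 1 and k = cos 44.8° / cos φ.
k = cos φ₀ / cos φ = 1.35  ⇒  cos φ = cos 44.8° / 1.35 = 0.5256.
φ = arccos(0.5256) ≈ 58.3°.

58.3°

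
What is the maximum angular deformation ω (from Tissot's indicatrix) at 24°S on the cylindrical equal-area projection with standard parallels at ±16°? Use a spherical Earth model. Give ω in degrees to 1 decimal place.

For cylindrical equal-area with standard parallel φ₀, h = cos φ / cos φ₀ and k = cos φ₀ / cos φ, so h·k = 1.
At 24°: h = 0.9504, k = 1.052; principal scales a = 1.052, b = 0.9504.
sin(ω/2) = (a − b)/(a + b) = 0.1019/2.003 = 0.05087, so ω = 2 arcsin(0.05087) ≈ 5.8°.

5.8°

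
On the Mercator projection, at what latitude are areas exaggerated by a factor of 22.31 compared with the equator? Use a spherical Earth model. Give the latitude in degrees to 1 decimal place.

Mercator areal scale is sec²φ.
sec²φ = 22.31  ⇒  cos²φ = 0.04482  ⇒  cos φ = 0.2117.
φ = arccos(0.2117) ≈ 77.8°.

77.8°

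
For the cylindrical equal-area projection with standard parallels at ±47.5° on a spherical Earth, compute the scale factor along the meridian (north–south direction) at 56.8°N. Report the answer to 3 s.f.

0.810

Cylindrical equal-area (φ₀ = 47.5°): h = cos φ / cos 47.5° along meridians, k = cos 47.5° / cos φ along parallels; h·k = 1.
h = cos 56.8° / cos 47.5° = 0.5476/0.6756 = 0.8105.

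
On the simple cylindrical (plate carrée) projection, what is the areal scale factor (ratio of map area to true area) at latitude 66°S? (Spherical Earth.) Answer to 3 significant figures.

2.46

Plate carrée maps x = Rλ, y = Rφ. The meridian scale is h = 1 and the parallel scale is k = 1/cos φ = sec φ.
Areal scale = h·k = 1 × sec φ; at 66°, h = 1.000, k = 2.459, so h·k = 2.459.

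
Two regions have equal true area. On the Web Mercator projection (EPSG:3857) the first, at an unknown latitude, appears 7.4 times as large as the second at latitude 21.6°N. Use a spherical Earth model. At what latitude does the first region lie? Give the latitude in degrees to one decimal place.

On Mercator, (apparent₁)/(apparent₂) = sec²φ₁ / sec²φ₂ when true areas are equal.
cos²φ₂ / cos²φ₁ = 7.4  ⇒  cos φ₁ = cos 21.6° / √7.4 = 0.9298/2.720 = 0.3418.
φ₁ = arccos(0.3418) ≈ 70.0°.

70.0°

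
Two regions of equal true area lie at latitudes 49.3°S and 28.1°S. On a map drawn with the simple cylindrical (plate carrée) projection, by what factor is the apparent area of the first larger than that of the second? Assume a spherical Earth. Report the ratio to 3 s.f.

1.35

Plate carrée maps x = Rλ, y = Rφ. The meridian scale is h = 1 and the parallel scale is k = 1/cos φ = sec φ.
Areal scale at 49.3°: h·k = 1.000 × 1.534 = 1.534.
Areal scale at 28.1°: h·k = 1.000 × 1.134 = 1.134.
Ratio = 1.534/1.134 ≈ 1.35.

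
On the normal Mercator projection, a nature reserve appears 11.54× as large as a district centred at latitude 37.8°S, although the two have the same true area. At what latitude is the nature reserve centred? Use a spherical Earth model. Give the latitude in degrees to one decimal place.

Mercator areal scale is sec²φ, so apparent-area ratio = sec²φ₁ / sec²φ₂ = cos²φ₂ / cos²φ₁.
cos²φ₂ / cos²φ₁ = 11.54  ⇒  cos φ₁ = cos 37.8° / √11.54 = 0.7902/3.397 = 0.2326.
φ₁ = arccos(0.2326) ≈ 76.5°.

76.5°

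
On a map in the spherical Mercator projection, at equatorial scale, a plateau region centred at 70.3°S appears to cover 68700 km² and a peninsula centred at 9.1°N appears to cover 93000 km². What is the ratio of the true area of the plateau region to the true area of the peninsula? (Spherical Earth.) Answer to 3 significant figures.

On Mercator the areal scale is sec²φ, so true area = apparent × cos²φ.
True area of plateau region: 68700 × cos²(70.3°) = 68700 × 0.1136 = 7807 km².
True area of peninsula: 93000 × cos²(9.1°) = 93000 × 0.9750 = 90670 km².
Ratio = 7807 / 90670 ≈ 0.0861.

0.0861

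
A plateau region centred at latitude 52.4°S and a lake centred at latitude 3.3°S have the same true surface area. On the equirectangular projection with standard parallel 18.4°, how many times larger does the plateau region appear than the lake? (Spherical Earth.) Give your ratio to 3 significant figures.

In the equirectangular projection with standard parallel φ₀ = 18.4° (x = Rλ cos φ₀, y = Rφ), meridians are true-scale (h = 1) and the parallel scale is k = cos φ₀ / cos φ.
Areal scale at 52.4°: h·k = 1.000 × 1.555 = 1.555.
Areal scale at 3.3°: h·k = 1.000 × 0.9505 = 0.9505.
Ratio = 1.555/0.9505 ≈ 1.64.

1.64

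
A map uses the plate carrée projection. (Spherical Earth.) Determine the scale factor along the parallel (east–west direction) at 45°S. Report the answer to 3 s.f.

Plate carrée maps x = Rλ, y = Rφ. The meridian scale is h = 1 and the parallel scale is k = 1/cos φ = sec φ.
k = 1/cos 45° = 1/0.7071 = 1.414.

1.41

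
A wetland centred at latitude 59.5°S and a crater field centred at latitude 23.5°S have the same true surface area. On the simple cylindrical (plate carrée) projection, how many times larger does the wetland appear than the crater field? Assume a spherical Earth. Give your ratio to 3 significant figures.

In the plate carrée (x = Rλ, y = Rφ), meridians are true-scale (h = 1) and parallels are stretched by k = sec φ.
Areal scale at 59.5°: h·k = 1.000 × 1.970 = 1.970.
Areal scale at 23.5°: h·k = 1.000 × 1.090 = 1.090.
Ratio = 1.970/1.090 ≈ 1.81.

1.81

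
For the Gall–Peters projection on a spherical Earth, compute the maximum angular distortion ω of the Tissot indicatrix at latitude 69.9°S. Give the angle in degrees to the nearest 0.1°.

76.3°

Gall–Peters is a cylindrical equal-area projection with standard parallels at ±45°. Cylindrical equal-area (φ₀ = 45°): h = cos φ / cos 45° along meridians, k = cos 45° / cos φ along parallels; h·k = 1.
At 69.9°: h = 0.4860, k = 2.058; principal scales a = 2.058, b = 0.4860.
sin(ω/2) = (a − b)/(a + b) = 1.572/2.544 = 0.6179, so ω = 2 arcsin(0.6179) ≈ 76.3°.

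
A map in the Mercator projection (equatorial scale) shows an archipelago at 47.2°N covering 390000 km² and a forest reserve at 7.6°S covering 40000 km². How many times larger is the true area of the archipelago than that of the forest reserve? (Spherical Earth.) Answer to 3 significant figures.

4.58

On Mercator the areal scale is sec²φ, so true area = apparent × cos²φ.
True area of archipelago: 390000 × cos²(47.2°) = 390000 × 0.4616 = 180000 km².
True area of forest reserve: 40000 × cos²(7.6°) = 40000 × 0.9825 = 39300 km².
Ratio = 180000 / 39300 ≈ 4.58.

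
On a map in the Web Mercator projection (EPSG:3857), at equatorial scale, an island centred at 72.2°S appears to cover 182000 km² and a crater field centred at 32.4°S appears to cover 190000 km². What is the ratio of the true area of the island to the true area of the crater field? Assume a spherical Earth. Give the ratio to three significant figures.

Mercator's areal exaggeration is sec²φ; hence true area = (apparent area) · cos²φ.
True area of island: 182000 × cos²(72.2°) = 182000 × 0.09345 = 17010 km².
True area of crater field: 190000 × cos²(32.4°) = 190000 × 0.7129 = 135400 km².
Ratio = 17010 / 135400 ≈ 0.126.

0.126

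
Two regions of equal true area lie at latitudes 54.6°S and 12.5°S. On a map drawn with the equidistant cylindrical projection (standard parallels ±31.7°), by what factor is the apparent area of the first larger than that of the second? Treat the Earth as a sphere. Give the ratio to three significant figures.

1.69

With standard parallel φ₀ = 31.7°, the equirectangular projection gives x = Rλ cos φ₀, y = Rφ, so h = 1 and k = cos 31.7° / cos φ.
Areal scale at 54.6°: h·k = 1.000 × 1.469 = 1.469.
Areal scale at 12.5°: h·k = 1.000 × 0.8715 = 0.8715.
Ratio = 1.469/0.8715 ≈ 1.69.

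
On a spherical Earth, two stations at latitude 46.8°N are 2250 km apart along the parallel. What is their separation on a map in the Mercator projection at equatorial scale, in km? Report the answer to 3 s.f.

Mercator is conformal, so the point scale is isotropic: h = k = sec φ = 1/cos φ.
Along the parallel, k = sec 46.8° = 1/0.6845 = 1.461.
Map distance = 2250 × 1.461 ≈ 3290 km.

3290 km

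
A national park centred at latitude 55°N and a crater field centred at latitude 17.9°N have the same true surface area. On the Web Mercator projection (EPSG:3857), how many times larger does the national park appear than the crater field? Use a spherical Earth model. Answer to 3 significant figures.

2.75

Mercator is conformal with k = sec φ, so areal scale = k² = sec²φ.
At 55°: sec²(55°) = 1/0.5736² = 3.040.
At 17.9°: sec²(17.9°) = 1/0.9516² = 1.104.
Ratio = 3.040/1.104 = cos²(17.9°)/cos²(55°) ≈ 2.75.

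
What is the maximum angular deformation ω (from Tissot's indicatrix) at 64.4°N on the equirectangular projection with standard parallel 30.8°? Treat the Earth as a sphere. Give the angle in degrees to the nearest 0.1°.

The equidistant cylindrical projection with φ₀ = 30.8° has h = 1 (meridians true) and k = cos φ₀ / cos φ along parallels.
At 64.4°: h = 1.000, k = 1.988; principal scales a = 1.988, b = 1.000.
sin(ω/2) = (a − b)/(a + b) = 0.9879/2.988 = 0.3306, so ω = 2 arcsin(0.3306) ≈ 38.6°.

38.6°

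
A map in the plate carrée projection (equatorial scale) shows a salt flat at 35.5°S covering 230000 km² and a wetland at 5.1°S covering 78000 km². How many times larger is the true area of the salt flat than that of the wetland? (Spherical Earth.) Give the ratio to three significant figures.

On the plate carrée, areal scale = h·k = 1 × sec φ, so true area = apparent × cos φ.
True area of salt flat: 230000 × cos(35.5°) = 230000 × 0.8141 = 187200 km².
True area of wetland: 78000 × cos(5.1°) = 78000 × 0.9960 = 77690 km².
Ratio = 187200 / 77690 ≈ 2.41.

2.41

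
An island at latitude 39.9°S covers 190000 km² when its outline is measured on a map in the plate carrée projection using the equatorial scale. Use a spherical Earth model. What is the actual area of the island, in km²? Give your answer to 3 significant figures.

146000 km²

For the equirectangular projection with φ₀ = 0 (plate carrée), h = 1 along meridians and k = sec φ along parallels.
Areal scale = h·k = 1 × sec φ; at 39.9°, h = 1.000, k = 1.304, so h·k = 1.304.
True area = apparent / (areal scale) = 190000 / 1.304 ≈ 146000 km².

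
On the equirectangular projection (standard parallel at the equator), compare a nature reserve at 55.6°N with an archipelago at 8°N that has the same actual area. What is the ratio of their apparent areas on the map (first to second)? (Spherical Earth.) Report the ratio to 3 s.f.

For the equirectangular projection with φ₀ = 0 (plate carrée), h = 1 along meridians and k = sec φ along parallels.
Areal scale at 55.6°: h·k = 1.000 × 1.770 = 1.770.
Areal scale at 8°: h·k = 1.000 × 1.010 = 1.010.
Ratio = 1.770/1.010 ≈ 1.75.

1.75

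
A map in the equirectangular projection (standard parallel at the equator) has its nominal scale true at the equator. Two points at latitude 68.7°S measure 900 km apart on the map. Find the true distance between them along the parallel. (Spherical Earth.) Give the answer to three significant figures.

Plate carrée maps x = Rλ, y = Rφ. The meridian scale is h = 1 and the parallel scale is k = 1/cos φ = sec φ.
Along the parallel at 68.7°, map distances are exaggerated by k = sec 68.7° = 2.753.
True distance = 900 / 2.753 = 900 × cos 68.7° ≈ 327 km.

327 km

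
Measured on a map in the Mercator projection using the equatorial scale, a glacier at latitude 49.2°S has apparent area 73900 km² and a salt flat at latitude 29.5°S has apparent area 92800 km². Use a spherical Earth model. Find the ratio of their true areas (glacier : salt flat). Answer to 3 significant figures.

Mercator's areal exaggeration is sec²φ; hence true area = (apparent area) · cos²φ.
True area of glacier: 73900 × cos²(49.2°) = 73900 × 0.4270 = 31550 km².
True area of salt flat: 92800 × cos²(29.5°) = 92800 × 0.7575 = 70300 km².
Ratio = 31550 / 70300 ≈ 0.449.

0.449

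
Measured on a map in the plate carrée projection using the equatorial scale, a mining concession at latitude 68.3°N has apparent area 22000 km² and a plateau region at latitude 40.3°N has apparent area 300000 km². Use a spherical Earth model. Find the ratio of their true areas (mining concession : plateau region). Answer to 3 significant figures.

0.0356

On the plate carrée, areal scale = h·k = 1 × sec φ, so true area = apparent × cos φ.
True area of mining concession: 22000 × cos(68.3°) = 22000 × 0.3697 = 8134 km².
True area of plateau region: 300000 × cos(40.3°) = 300000 × 0.7627 = 228800 km².
Ratio = 8134 / 228800 ≈ 0.0356.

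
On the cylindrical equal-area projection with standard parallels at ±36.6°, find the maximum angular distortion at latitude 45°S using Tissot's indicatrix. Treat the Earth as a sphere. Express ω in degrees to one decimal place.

14.5°

Cylindrical equal-area (φ₀ = 36.6°): h = cos φ / cos 36.6° along meridians, k = cos 36.6° / cos φ along parallels; h·k = 1.
At 45°: h = 0.8808, k = 1.135; principal scales a = 1.135, b = 0.8808.
sin(ω/2) = (a − b)/(a + b) = 0.2546/2.016 = 0.1263, so ω = 2 arcsin(0.1263) ≈ 14.5°.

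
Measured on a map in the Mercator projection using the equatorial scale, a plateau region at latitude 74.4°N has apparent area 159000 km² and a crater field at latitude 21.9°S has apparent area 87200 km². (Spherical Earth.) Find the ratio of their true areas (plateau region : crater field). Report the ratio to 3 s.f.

Mercator's areal exaggeration is sec²φ; hence true area = (apparent area) · cos²φ.
True area of plateau region: 159000 × cos²(74.4°) = 159000 × 0.07232 = 11500 km².
True area of crater field: 87200 × cos²(21.9°) = 87200 × 0.8609 = 75070 km².
Ratio = 11500 / 75070 ≈ 0.153.

0.153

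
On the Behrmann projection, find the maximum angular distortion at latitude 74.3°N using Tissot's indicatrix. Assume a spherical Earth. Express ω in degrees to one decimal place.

110.6°

Behrmann is a cylindrical equal-area projection with standard parallels at ±30°. For cylindrical equal-area with standard parallel φ₀, h = cos φ / cos φ₀ and k = cos φ₀ / cos φ, so h·k = 1.
At 74.3°: h = 0.3125, k = 3.200; principal scales a = 3.200, b = 0.3125.
sin(ω/2) = (a − b)/(a + b) = 2.888/3.513 = 0.8221, so ω = 2 arcsin(0.8221) ≈ 110.6°.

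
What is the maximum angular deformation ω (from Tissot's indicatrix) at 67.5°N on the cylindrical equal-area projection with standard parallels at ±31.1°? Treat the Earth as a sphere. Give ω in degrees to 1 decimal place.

For cylindrical equal-area with standard parallel φ₀, h = cos φ / cos φ₀ and k = cos φ₀ / cos φ, so h·k = 1.
At 67.5°: h = 0.4469, k = 2.238; principal scales a = 2.238, b = 0.4469.
sin(ω/2) = (a − b)/(a + b) = 1.791/2.684 = 0.6670, so ω = 2 arcsin(0.6670) ≈ 83.7°.

83.7°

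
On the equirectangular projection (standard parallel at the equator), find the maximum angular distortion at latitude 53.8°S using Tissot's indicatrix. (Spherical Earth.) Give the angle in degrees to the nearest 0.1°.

29.8°

For the equirectangular projection with φ₀ = 0 (plate carrée), h = 1 along meridians and k = sec φ along parallels.
At 53.8°: h = 1.000, k = 1.693; principal scales a = 1.693, b = 1.000.
sin(ω/2) = (a − b)/(a + b) = 0.6932/2.693 = 0.2574, so ω = 2 arcsin(0.2574) ≈ 29.8°.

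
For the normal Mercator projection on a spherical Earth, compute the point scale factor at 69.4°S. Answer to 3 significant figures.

2.84

The Mercator projection is conformal; its linear scale factor is the same in every direction and equals sec φ = 1/cos φ.
k = 1/cos 69.4° = 1/0.3518 = 2.842.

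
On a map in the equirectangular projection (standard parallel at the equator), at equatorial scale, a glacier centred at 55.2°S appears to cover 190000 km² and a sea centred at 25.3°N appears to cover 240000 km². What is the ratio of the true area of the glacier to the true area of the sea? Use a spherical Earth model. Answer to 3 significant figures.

On the plate carrée, areal scale = h·k = 1 × sec φ, so true area = apparent × cos φ.
True area of glacier: 190000 × cos(55.2°) = 190000 × 0.5707 = 108400 km².
True area of sea: 240000 × cos(25.3°) = 240000 × 0.9041 = 217000 km².
Ratio = 108400 / 217000 ≈ 0.500.

0.500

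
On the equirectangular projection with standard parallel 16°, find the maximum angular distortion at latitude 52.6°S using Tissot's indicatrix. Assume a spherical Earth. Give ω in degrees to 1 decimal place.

26.1°

With standard parallel φ₀ = 16°, the equirectangular projection gives x = Rλ cos φ₀, y = Rφ, so h = 1 and k = cos 16° / cos φ.
At 52.6°: h = 1.000, k = 1.583; principal scales a = 1.583, b = 1.000.
sin(ω/2) = (a − b)/(a + b) = 0.5826/2.583 = 0.2256, so ω = 2 arcsin(0.2256) ≈ 26.1°.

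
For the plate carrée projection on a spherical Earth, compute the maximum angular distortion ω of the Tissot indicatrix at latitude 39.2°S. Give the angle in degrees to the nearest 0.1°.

Plate carrée maps x = Rλ, y = Rφ. The meridian scale is h = 1 and the parallel scale is k = 1/cos φ = sec φ.
At 39.2°: h = 1.000, k = 1.290; principal scales a = 1.290, b = 1.000.
sin(ω/2) = (a − b)/(a + b) = 0.2904/2.290 = 0.1268, so ω = 2 arcsin(0.1268) ≈ 14.6°.

14.6°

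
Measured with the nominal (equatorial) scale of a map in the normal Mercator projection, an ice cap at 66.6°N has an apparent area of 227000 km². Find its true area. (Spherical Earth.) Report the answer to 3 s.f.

For Mercator, h = k = sec φ (a conformal cylindrical projection has a single point scale, 1/cos φ).
Areal scale = k² = sec²φ = 1/cos²(66.6°) = 1/0.3971² = 6.340.
True area = apparent / (areal scale) = 227000 / 6.340 ≈ 35800 km².

35800 km²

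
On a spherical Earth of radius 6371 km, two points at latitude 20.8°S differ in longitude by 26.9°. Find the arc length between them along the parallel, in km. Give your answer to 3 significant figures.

Arc length along a parallel = R cos φ · Δλ (with Δλ in radians).
= 6371 × cos 20.8° × (26.9° × π/180) = 6371 × 0.9348 × 0.4695 ≈ 2800 km.

2800 km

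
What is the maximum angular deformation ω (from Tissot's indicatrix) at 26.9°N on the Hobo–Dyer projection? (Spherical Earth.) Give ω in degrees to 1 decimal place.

13.4°

Hobo–Dyer is a cylindrical equal-area projection with standard parallels at ±37.5°. A cylindrical equal-area projection with standard parallel φ₀ has meridian scale h = cos φ / cos φ₀ and parallel scale k = cos φ₀ / cos φ (so areas are preserved, h·k = 1).
At 26.9°: h = 1.124, k = 0.8896; principal scales a = 1.124, b = 0.8896.
sin(ω/2) = (a − b)/(a + b) = 0.2345/2.014 = 0.1164, so ω = 2 arcsin(0.1164) ≈ 13.4°.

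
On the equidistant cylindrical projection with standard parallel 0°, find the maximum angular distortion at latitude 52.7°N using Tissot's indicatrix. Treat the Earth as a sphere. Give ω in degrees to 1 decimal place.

28.4°

For the equirectangular projection with φ₀ = 0 (plate carrée), h = 1 along meridians and k = sec φ along parallels.
At 52.7°: h = 1.000, k = 1.650; principal scales a = 1.650, b = 1.000.
sin(ω/2) = (a − b)/(a + b) = 0.6502/2.650 = 0.2453, so ω = 2 arcsin(0.2453) ≈ 28.4°.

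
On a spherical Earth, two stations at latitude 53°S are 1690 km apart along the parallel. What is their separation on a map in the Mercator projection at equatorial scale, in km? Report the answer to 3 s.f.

Mercator is conformal, so the point scale is isotropic: h = k = sec φ = 1/cos φ.
Along the parallel, k = sec 53° = 1/0.6018 = 1.662.
Map distance = 1690 × 1.662 ≈ 2810 km.

2810 km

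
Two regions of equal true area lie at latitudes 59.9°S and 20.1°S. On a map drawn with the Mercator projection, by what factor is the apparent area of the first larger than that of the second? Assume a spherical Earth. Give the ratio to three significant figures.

3.51

Mercator areal scale is sec²φ.
At 59.9°: sec²(59.9°) = 1/0.5015² = 3.976.
At 20.1°: sec²(20.1°) = 1/0.9391² = 1.134.
Ratio = 3.976/1.134 = cos²(20.1°)/cos²(59.9°) ≈ 3.51.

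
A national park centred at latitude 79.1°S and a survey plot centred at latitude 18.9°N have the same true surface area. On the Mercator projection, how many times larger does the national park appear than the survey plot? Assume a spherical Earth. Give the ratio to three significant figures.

25.0

Mercator areal scale is sec²φ.
At 79.1°: sec²(79.1°) = 1/0.1891² = 27.97.
At 18.9°: sec²(18.9°) = 1/0.9461² = 1.117.
Ratio = 27.97/1.117 = cos²(18.9°)/cos²(79.1°) ≈ 25.0.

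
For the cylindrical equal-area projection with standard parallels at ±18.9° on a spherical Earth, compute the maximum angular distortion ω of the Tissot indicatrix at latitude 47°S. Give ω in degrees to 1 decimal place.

36.9°

A cylindrical equal-area projection with standard parallel φ₀ has meridian scale h = cos φ / cos φ₀ and parallel scale k = cos φ₀ / cos φ (so areas are preserved, h·k = 1).
At 47°: h = 0.7209, k = 1.387; principal scales a = 1.387, b = 0.7209.
sin(ω/2) = (a − b)/(a + b) = 0.6664/2.108 = 0.3161, so ω = 2 arcsin(0.3161) ≈ 36.9°.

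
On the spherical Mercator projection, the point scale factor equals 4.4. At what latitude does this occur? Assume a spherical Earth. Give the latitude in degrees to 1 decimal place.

76.9°

Mercator scale is k = sec φ = 1/cos φ.
1/cos φ = 4.4  ⇒  cos φ = 0.2273  ⇒  φ = arccos(0.2273) ≈ 76.9°.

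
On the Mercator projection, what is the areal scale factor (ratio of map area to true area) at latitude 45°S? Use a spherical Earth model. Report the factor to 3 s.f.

For Mercator, h = k = sec φ (a conformal cylindrical projection has a single point scale, 1/cos φ).
Areal scale = k² = sec²φ = 1/cos²(45°) = 1/0.7071² = 2.000.

2.00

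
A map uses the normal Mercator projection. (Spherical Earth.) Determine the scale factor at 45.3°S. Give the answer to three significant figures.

For Mercator, h = k = sec φ (a conformal cylindrical projection has a single point scale, 1/cos φ).
k = 1/cos 45.3° = 1/0.7034 = 1.422.

1.42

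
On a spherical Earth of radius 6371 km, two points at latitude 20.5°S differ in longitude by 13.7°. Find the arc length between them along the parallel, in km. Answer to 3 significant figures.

1430 km

Arc length along a parallel = R cos φ · Δλ (with Δλ in radians).
= 6371 × cos 20.5° × (13.7° × π/180) = 6371 × 0.9367 × 0.2391 ≈ 1430 km.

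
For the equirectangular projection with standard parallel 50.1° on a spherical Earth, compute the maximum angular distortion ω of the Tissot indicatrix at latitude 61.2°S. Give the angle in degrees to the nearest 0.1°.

The equidistant cylindrical projection with φ₀ = 50.1° has h = 1 (meridians true) and k = cos φ₀ / cos φ along parallels.
At 61.2°: h = 1.000, k = 1.331; principal scales a = 1.331, b = 1.000.
sin(ω/2) = (a − b)/(a + b) = 0.3315/2.331 = 0.1422, so ω = 2 arcsin(0.1422) ≈ 16.3°.

16.3°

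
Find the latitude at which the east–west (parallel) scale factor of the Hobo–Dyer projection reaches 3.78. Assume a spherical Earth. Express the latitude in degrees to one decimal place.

Hobo–Dyer is a cylindrical equal-area projection with standard parallels at ±37.5°. A cylindrical equal-area projection with standard parallel φ₀ has meridian scale h = cos φ / cos φ₀ and parallel scale k = cos φ₀ / cos φ (so areas are preserved, h·k = 1).
k = cos φ₀ / cos φ = 3.78  ⇒  cos φ = cos 37.5° / 3.78 = 0.2099.
φ = arccos(0.2099) ≈ 77.9°.

77.9°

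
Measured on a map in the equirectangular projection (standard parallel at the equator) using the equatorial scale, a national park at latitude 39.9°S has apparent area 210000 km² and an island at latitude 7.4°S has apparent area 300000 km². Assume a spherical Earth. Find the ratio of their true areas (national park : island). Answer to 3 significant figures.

On the plate carrée, areal scale = h·k = 1 × sec φ, so true area = apparent × cos φ.
True area of national park: 210000 × cos(39.9°) = 210000 × 0.7672 = 161100 km².
True area of island: 300000 × cos(7.4°) = 300000 × 0.9917 = 297500 km².
Ratio = 161100 / 297500 ≈ 0.542.

0.542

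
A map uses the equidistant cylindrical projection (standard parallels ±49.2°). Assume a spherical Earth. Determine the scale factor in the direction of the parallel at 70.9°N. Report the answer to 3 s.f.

The equidistant cylindrical projection with φ₀ = 49.2° has h = 1 (meridians true) and k = cos φ₀ / cos φ along parallels.
k = cos 49.2° / cos 70.9° = 0.6534/0.3272 = 1.997.

2.00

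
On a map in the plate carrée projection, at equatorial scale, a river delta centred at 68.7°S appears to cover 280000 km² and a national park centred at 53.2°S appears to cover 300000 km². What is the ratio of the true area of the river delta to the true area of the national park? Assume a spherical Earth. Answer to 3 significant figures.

0.566

Plate carrée has h = 1 and k = sec φ, giving areal scale sec φ; true area = (apparent area) · cos φ.
True area of river delta: 280000 × cos(68.7°) = 280000 × 0.3633 = 101700 km².
True area of national park: 300000 × cos(53.2°) = 300000 × 0.5990 = 179700 km².
Ratio = 101700 / 179700 ≈ 0.566.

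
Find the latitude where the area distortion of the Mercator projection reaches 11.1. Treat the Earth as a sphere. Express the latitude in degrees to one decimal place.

72.5°

Mercator areal scale is sec²φ.
sec²φ = 11.1  ⇒  cos²φ = 0.09009  ⇒  cos φ = 0.3002.
φ = arccos(0.3002) ≈ 72.5°.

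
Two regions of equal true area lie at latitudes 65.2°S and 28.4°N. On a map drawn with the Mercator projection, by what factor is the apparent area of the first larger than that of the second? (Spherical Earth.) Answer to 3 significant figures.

Mercator is conformal with k = sec φ, so areal scale = k² = sec²φ.
At 65.2°: sec²(65.2°) = 1/0.4195² = 5.684.
At 28.4°: sec²(28.4°) = 1/0.8796² = 1.292.
Ratio = 5.684/1.292 = cos²(28.4°)/cos²(65.2°) ≈ 4.40.

4.40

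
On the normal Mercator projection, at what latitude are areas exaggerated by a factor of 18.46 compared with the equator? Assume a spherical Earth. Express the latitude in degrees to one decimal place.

76.5°

Mercator areal scale is sec²φ.
sec²φ = 18.46  ⇒  cos²φ = 0.05417  ⇒  cos φ = 0.2327.
φ = arccos(0.2327) ≈ 76.5°.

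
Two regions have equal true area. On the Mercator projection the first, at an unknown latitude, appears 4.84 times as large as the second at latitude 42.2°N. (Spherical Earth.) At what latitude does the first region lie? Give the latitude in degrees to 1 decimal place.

Mercator areal scale is sec²φ, so apparent-area ratio = sec²φ₁ / sec²φ₂ = cos²φ₂ / cos²φ₁.
cos²φ₂ / cos²φ₁ = 4.84  ⇒  cos φ₁ = cos 42.2° / √4.84 = 0.7408/2.200 = 0.3367.
φ₁ = arccos(0.3367) ≈ 70.3°.

70.3°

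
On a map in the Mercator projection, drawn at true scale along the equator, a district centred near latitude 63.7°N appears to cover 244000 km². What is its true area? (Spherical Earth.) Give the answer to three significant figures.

47900 km²

The Mercator projection is conformal; its linear scale factor is the same in every direction and equals sec φ = 1/cos φ.
Areal scale = k² = sec²φ = 1/cos²(63.7°) = 1/0.4431² = 5.094.
True area = apparent / (areal scale) = 244000 / 5.094 ≈ 47900 km².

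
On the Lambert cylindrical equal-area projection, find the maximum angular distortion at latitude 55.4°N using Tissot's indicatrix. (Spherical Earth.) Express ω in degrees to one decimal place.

61.6°

The Lambert cylindrical equal-area projection is the cylindrical equal-area projection with its standard parallel at the equator (φ₀ = 0). Cylindrical equal-area (φ₀ = 0°): h = cos φ / cos 0° along meridians, k = cos 0° / cos φ along parallels; h·k = 1.
At 55.4°: h = 0.5678, k = 1.761; principal scales a = 1.761, b = 0.5678.
sin(ω/2) = (a − b)/(a + b) = 1.193/2.329 = 0.5123, so ω = 2 arcsin(0.5123) ≈ 61.6°.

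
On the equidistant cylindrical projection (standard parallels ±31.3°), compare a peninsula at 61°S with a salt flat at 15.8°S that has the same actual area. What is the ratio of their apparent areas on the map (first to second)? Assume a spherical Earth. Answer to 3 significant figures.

1.98

In the equirectangular projection with standard parallel φ₀ = 31.3° (x = Rλ cos φ₀, y = Rφ), meridians are true-scale (h = 1) and the parallel scale is k = cos φ₀ / cos φ.
Areal scale at 61°: h·k = 1.000 × 1.762 = 1.762.
Areal scale at 15.8°: h·k = 1.000 × 0.8880 = 0.8880.
Ratio = 1.762/0.8880 ≈ 1.98.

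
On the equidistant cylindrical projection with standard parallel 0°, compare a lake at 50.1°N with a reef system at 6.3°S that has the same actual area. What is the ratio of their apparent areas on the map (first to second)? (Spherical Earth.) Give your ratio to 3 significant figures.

Plate carrée maps x = Rλ, y = Rφ. The meridian scale is h = 1 and the parallel scale is k = 1/cos φ = sec φ.
Areal scale at 50.1°: h·k = 1.000 × 1.559 = 1.559.
Areal scale at 6.3°: h·k = 1.000 × 1.006 = 1.006.
Ratio = 1.559/1.006 ≈ 1.55.

1.55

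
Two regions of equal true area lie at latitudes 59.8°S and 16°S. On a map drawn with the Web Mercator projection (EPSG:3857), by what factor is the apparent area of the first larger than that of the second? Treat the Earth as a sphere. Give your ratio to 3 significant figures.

On Mercator, area is exaggerated by sec²φ = 1/cos²φ.
At 59.8°: sec²(59.8°) = 1/0.5030² = 3.952.
At 16°: sec²(16°) = 1/0.9613² = 1.082.
Ratio = 3.952/1.082 = cos²(16°)/cos²(59.8°) ≈ 3.65.

3.65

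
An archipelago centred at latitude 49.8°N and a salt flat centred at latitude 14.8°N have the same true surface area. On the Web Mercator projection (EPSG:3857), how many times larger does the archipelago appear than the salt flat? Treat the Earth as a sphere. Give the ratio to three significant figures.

Mercator is conformal with k = sec φ, so areal scale = k² = sec²φ.
At 49.8°: sec²(49.8°) = 1/0.6455² = 2.400.
At 14.8°: sec²(14.8°) = 1/0.9668² = 1.070.
Ratio = 2.400/1.070 = cos²(14.8°)/cos²(49.8°) ≈ 2.24.

2.24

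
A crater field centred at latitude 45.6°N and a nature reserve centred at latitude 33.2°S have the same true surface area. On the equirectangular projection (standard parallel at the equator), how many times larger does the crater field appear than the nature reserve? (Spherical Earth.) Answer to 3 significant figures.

Plate carrée maps x = Rλ, y = Rφ. The meridian scale is h = 1 and the parallel scale is k = 1/cos φ = sec φ.
Areal scale at 45.6°: h·k = 1.000 × 1.429 = 1.429.
Areal scale at 33.2°: h·k = 1.000 × 1.195 = 1.195.
Ratio = 1.429/1.195 ≈ 1.20.

1.20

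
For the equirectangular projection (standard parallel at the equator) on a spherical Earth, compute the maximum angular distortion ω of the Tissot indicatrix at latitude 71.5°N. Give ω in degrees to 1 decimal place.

In the plate carrée (x = Rλ, y = Rφ), meridians are true-scale (h = 1) and parallels are stretched by k = sec φ.
At 71.5°: h = 1.000, k = 3.152; principal scales a = 3.152, b = 1.000.
sin(ω/2) = (a − b)/(a + b) = 2.152/4.152 = 0.5183, so ω = 2 arcsin(0.5183) ≈ 62.4°.

62.4°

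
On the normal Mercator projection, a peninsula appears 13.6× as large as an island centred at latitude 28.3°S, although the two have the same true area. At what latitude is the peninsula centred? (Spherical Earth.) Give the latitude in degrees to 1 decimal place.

For equal true areas on Mercator, apparent areas scale as sec²φ, so the ratio is cos²φ₂ / cos²φ₁.
cos²φ₂ / cos²φ₁ = 13.6  ⇒  cos φ₁ = cos 28.3° / √13.6 = 0.8805/3.688 = 0.2388.
φ₁ = arccos(0.2388) ≈ 76.2°.

76.2°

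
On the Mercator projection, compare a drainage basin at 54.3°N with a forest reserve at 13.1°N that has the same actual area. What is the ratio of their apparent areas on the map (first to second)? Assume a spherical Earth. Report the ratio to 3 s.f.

On Mercator, area is exaggerated by sec²φ = 1/cos²φ.
At 54.3°: sec²(54.3°) = 1/0.5835² = 2.937.
At 13.1°: sec²(13.1°) = 1/0.9740² = 1.054.
Ratio = 2.937/1.054 = cos²(13.1°)/cos²(54.3°) ≈ 2.79.

2.79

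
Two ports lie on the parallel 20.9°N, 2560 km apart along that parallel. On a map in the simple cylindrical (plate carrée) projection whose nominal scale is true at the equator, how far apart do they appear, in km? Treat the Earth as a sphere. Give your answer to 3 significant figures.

2740 km

For the equirectangular projection with φ₀ = 0 (plate carrée), h = 1 along meridians and k = sec φ along parallels.
Along the parallel, k = sec 20.9° = 1/0.9342 = 1.070.
Map distance = 2560 × 1.070 ≈ 2740 km.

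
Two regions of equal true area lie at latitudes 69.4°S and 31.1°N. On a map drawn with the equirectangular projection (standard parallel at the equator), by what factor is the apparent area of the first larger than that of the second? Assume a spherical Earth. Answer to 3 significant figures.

For the equirectangular projection with φ₀ = 0 (plate carrée), h = 1 along meridians and k = sec φ along parallels.
Areal scale at 69.4°: h·k = 1.000 × 2.842 = 2.842.
Areal scale at 31.1°: h·k = 1.000 × 1.168 = 1.168.
Ratio = 2.842/1.168 ≈ 2.43.

2.43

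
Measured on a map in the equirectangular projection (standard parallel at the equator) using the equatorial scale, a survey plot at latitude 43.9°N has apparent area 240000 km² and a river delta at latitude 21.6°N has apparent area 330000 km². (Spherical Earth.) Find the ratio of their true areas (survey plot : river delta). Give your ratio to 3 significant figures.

On the plate carrée, areal scale = h·k = 1 × sec φ, so true area = apparent × cos φ.
True area of survey plot: 240000 × cos(43.9°) = 240000 × 0.7206 = 172900 km².
True area of river delta: 330000 × cos(21.6°) = 330000 × 0.9298 = 306800 km².
Ratio = 172900 / 306800 ≈ 0.564.

0.564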